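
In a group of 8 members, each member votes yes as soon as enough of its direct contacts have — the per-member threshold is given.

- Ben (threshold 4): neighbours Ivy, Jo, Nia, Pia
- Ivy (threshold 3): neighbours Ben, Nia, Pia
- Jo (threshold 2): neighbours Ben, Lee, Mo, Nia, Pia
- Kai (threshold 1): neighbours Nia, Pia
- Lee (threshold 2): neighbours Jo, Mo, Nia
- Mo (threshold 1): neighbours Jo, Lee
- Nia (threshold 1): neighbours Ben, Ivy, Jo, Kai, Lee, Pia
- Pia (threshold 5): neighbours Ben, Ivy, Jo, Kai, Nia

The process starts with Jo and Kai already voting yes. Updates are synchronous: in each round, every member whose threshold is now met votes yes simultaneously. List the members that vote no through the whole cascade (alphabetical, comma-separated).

Round 1 — Jo, Kai vote yes (initial).
Round 2 — checking thresholds:
  Ben: 1 of 4 neighbours < 4, holds.
  Lee: 1 of 3 neighbours < 2, holds.
  Mo: 1 of 2 neighbours ≥ 1, votes yes.
  Nia: 2 of 6 neighbours ≥ 1, votes yes.
  Pia: 2 of 5 neighbours < 5, holds.
Round 3 — checking thresholds:
  Ben: 2 of 4 neighbours < 4, holds.
  Ivy: 1 of 3 neighbours < 3, holds.
  Lee: 3 of 3 neighbours ≥ 2, votes yes.
  Pia: 3 of 5 neighbours < 5, holds.
Round 4 — no new yes votes; cascade stops.

Ben, Ivy, Pia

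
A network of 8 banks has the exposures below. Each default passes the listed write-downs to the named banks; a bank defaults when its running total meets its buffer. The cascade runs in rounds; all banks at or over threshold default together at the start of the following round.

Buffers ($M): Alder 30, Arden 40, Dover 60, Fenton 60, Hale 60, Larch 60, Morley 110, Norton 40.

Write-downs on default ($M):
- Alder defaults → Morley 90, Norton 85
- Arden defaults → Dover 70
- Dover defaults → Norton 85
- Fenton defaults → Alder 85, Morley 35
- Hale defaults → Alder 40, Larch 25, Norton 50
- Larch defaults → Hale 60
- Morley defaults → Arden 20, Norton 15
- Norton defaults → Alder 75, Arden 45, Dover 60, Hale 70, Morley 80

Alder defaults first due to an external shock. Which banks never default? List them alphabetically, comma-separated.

Round 1 — Alder defaults (initial).
  Morley: +90 → 90 < 110
  Norton: +85 → 85 ≥ 40
Round 2 — Norton defaults.
  Arden: +45 → 45 ≥ 40
  Dover: +60 → 60 ≥ 60
  Hale: +70 → 70 ≥ 60
  Morley: +80 → 170 ≥ 110
Round 3 — Arden, Dover, Hale, Morley default.
  Larch: +25 → 25 < 60
No further defaults.

Fenton, Larch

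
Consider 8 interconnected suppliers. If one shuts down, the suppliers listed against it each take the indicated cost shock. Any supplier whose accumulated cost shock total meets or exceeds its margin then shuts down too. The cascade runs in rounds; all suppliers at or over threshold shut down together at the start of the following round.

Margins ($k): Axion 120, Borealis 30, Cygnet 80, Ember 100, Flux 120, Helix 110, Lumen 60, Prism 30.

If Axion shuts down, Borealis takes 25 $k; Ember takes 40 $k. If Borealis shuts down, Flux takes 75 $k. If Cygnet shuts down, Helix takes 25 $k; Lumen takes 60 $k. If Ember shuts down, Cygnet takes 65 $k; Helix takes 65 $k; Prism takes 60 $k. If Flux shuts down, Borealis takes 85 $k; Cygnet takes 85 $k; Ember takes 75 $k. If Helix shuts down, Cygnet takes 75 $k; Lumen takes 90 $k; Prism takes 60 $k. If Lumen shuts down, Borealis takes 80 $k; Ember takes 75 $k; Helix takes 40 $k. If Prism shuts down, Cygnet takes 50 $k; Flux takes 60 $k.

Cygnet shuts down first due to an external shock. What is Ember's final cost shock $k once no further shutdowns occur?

Round 1 — Cygnet shuts down (initial).
  Helix: +25 → 25 < 110
  Lumen: +60 → 60 ≥ 60
Round 2 — Lumen shuts down.
  Borealis: +80 → 80 ≥ 30
  Ember: +75 → 75 < 100
  Helix: +40 → 65 < 110
Round 3 — Borealis shuts down.
  Flux: +75 → 75 < 120
No further shutdowns.

75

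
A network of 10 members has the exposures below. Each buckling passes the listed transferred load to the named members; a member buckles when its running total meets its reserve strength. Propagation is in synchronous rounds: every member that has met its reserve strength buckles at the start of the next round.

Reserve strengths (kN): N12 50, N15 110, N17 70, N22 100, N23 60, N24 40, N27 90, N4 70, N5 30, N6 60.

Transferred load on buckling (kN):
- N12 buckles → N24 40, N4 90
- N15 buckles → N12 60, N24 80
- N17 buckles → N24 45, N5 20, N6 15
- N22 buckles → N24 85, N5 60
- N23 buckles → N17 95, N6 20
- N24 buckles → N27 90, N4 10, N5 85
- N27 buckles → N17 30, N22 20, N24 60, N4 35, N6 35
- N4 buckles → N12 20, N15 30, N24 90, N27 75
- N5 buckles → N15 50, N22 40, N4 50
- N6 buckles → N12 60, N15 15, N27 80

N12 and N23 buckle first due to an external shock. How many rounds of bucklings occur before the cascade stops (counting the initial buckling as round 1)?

Round 1 — N12, N23 buckle (initial).
  N17: +95 → 95 ≥ 70
  N24: +40 → 40 ≥ 40
  N4: +90 → 90 ≥ 70
  N6: +20 → 20 < 60
Round 2 — N17, N24, N4 buckle.
  N15: +30 → 30 < 110
  N27: +90+75 → 165 ≥ 90
  N5: +20+85 → 105 ≥ 30
  N6: +15 → 35 < 60
Round 3 — N27, N5 buckle.
  N15: +50 → 80 < 110
  N22: +20+40 → 60 < 100
  N6: +35 → 70 ≥ 60
Round 4 — N6 buckles.
  N15: +15 → 95 < 110
No further bucklings.

4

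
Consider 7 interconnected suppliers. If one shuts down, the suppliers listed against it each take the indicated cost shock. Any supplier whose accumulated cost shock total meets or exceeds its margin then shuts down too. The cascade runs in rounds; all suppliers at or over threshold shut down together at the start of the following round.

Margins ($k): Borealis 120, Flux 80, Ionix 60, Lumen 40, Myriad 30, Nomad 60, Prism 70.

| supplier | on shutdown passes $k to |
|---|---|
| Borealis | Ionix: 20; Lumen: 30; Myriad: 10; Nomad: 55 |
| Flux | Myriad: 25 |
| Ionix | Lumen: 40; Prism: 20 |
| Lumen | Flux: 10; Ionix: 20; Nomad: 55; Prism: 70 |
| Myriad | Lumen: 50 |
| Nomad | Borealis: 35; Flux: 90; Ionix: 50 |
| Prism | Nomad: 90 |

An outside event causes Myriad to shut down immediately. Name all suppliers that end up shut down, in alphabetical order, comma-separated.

Round 1 — Myriad shuts down (initial).
  Lumen: +50 → 50 ≥ 40
Round 2 — Lumen shuts down.
  Flux: +10 → 10 < 80
  Ionix: +20 → 20 < 60
  Nomad: +55 → 55 < 60
  Prism: +70 → 70 ≥ 70
Round 3 — Prism shuts down.
  Nomad: +90 → 145 ≥ 60
Round 4 — Nomad shuts down.
  Borealis: +35 → 35 < 120
  Flux: +90 → 100 ≥ 80
  Ionix: +50 → 70 ≥ 60
Round 5 — Flux, Ionix shut down.
No further shutdowns.

Flux, Ionix, Lumen, Myriad, Nomad, Prism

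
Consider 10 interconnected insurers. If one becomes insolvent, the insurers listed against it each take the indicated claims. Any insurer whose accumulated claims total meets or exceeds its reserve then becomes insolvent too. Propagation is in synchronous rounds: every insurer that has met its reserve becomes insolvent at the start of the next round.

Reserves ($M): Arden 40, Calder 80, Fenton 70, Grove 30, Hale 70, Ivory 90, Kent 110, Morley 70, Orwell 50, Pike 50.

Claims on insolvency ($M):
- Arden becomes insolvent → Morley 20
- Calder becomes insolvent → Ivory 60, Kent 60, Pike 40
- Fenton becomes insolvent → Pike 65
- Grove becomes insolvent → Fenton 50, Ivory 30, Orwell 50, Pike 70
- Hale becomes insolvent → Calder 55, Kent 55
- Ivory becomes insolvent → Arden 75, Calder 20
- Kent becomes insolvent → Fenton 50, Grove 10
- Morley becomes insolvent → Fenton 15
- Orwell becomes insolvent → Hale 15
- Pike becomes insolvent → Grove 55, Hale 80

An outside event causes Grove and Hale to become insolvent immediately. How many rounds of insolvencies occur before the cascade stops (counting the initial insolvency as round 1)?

2

Round 1 — Grove, Hale become insolvent (initial).
  Calder: +55 → 55 < 80
  Fenton: +50 → 50 < 70
  Ivory: +30 → 30 < 90
  Kent: +55 → 55 < 110
  Orwell: +50 → 50 ≥ 50
  Pike: +70 → 70 ≥ 50
Round 2 — Orwell, Pike become insolvent.
No further insolvencies.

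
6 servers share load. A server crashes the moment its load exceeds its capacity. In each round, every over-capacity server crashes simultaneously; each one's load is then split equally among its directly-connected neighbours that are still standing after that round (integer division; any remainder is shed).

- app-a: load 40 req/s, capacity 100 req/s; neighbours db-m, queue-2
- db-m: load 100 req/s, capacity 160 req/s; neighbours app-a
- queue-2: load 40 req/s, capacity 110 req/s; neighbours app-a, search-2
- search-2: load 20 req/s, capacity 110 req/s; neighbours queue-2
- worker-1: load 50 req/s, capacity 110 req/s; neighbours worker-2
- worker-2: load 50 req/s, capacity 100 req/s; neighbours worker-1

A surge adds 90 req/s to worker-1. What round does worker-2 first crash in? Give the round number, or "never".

2

Round 1 — worker-1 at 140 > 110. worker-1 crashes.
  worker-1 sheds 140 req/s to worker-2: 140 each.
    worker-2: 50+140 = 190 > 100
Round 2 — worker-2 crashes.
  worker-2 sheds 190 req/s: no online neighbours, lost.
No further crashes.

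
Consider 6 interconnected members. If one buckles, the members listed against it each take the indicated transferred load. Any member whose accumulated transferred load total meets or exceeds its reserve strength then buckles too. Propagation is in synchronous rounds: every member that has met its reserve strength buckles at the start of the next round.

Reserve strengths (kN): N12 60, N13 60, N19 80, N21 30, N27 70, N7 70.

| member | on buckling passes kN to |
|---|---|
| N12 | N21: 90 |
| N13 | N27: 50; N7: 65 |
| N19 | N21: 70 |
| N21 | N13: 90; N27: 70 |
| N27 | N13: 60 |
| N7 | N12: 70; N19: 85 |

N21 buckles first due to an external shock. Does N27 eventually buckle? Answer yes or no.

yes

Round 1 — N21 buckles (initial).
  N13: +90 → 90 ≥ 60
  N27: +70 → 70 ≥ 70
Round 2 — N13, N27 buckle.
  N7: +65 → 65 < 70
No further bucklings.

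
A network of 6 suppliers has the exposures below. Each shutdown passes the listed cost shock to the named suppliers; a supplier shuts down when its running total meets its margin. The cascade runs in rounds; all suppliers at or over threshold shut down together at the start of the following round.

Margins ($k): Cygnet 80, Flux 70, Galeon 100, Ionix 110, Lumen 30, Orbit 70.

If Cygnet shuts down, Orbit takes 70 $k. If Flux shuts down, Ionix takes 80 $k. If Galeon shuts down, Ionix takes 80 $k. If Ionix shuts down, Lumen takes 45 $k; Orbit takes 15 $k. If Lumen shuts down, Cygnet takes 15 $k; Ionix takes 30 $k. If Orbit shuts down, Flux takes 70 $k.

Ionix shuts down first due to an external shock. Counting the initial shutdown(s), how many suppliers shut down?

Round 1 — Ionix shuts down (initial).
  Lumen: +45 → 45 ≥ 30
  Orbit: +15 → 15 < 70
Round 2 — Lumen shuts down.
  Cygnet: +15 → 15 < 80
No further shutdowns.

2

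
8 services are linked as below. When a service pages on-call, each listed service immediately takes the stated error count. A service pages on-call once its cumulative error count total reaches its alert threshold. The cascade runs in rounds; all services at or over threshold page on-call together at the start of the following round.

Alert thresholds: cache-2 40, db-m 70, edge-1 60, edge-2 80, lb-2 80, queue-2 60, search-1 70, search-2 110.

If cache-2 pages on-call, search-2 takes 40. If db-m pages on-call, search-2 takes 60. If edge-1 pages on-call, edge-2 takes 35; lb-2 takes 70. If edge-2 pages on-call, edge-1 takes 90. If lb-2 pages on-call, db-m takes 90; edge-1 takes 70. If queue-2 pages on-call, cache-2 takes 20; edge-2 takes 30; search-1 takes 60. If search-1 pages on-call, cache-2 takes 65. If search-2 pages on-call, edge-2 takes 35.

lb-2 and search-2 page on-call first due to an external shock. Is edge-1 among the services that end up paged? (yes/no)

yes

Round 1 — lb-2, search-2 page on-call (initial).
  db-m: +90 → 90 ≥ 70
  edge-1: +70 → 70 ≥ 60
  edge-2: +35 → 35 < 80
Round 2 — db-m, edge-1 page on-call.
  edge-2: +35 → 70 < 80
No further pages.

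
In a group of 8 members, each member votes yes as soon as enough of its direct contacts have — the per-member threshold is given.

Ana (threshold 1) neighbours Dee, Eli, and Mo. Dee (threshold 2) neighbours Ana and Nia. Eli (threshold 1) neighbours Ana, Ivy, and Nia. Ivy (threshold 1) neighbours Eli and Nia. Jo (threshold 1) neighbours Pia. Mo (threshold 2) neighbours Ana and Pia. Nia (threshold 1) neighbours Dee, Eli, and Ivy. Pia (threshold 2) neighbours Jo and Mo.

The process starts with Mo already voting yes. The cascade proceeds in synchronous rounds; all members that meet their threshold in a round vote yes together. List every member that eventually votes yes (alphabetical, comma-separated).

Round 1 — Mo votes yes (initial).
Round 2 — checking thresholds:
  Ana: 1 of 3 neighbours ≥ 1, votes yes.
  Pia: 1 of 2 neighbours < 2, below threshold.
Round 3 — checking thresholds:
  Dee: 1 of 2 neighbours < 2, below threshold.
  Eli: 1 of 3 neighbours ≥ 1, votes yes.
  Pia: 1 of 2 neighbours < 2, below threshold.
Round 4 — checking thresholds:
  Dee: 1 of 2 neighbours < 2, below threshold.
  Ivy: 1 of 2 neighbours ≥ 1, votes yes.
  Nia: 1 of 3 neighbours ≥ 1, votes yes.
  Pia: 1 of 2 neighbours < 2, below threshold.
Round 5 — checking thresholds:
  Dee: 2 of 2 neighbours ≥ 2, votes yes.
  Pia: 1 of 2 neighbours < 2, below threshold.
Round 6 — no new yes votes; cascade stops.

Ana, Dee, Eli, Ivy, Mo, Nia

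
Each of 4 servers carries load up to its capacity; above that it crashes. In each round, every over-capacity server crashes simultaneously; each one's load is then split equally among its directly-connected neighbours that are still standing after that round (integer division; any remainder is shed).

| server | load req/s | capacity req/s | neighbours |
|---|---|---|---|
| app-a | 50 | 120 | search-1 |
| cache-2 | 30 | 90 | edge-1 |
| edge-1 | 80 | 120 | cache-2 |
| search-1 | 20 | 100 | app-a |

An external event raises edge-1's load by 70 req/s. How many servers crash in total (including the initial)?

Round 1 — edge-1 at 150 > 120. edge-1 crashes.
  edge-1 sheds 150 req/s to cache-2: 150 each.
    cache-2: 30+150 = 180 > 90
Round 2 — cache-2 crashes.
  cache-2 sheds 180 req/s: no online neighbours, lost.
No further crashes.

2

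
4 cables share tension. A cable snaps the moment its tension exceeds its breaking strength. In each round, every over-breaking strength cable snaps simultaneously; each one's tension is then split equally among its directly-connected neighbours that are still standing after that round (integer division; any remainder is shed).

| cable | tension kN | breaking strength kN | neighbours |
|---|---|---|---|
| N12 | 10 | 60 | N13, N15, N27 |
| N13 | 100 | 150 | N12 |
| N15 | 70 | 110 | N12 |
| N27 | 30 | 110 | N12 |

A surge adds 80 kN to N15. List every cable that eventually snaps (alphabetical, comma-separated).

N12, N13, N15

Round 1 — N15 at 150 > 110. N15 snaps.
  N15 sheds 150 kN to N12: 150 each.
    N12: 10+150 = 160 > 60
Round 2 — N12 snaps.
  N12 sheds 160 kN to N13, N27: 80 each.
    N13: 100+80 = 180 > 150
    N27: 30+80 = 110 ≤ 110
Round 3 — N13 snaps.
  N13 sheds 180 kN: no online neighbours, lost.
No further breaks.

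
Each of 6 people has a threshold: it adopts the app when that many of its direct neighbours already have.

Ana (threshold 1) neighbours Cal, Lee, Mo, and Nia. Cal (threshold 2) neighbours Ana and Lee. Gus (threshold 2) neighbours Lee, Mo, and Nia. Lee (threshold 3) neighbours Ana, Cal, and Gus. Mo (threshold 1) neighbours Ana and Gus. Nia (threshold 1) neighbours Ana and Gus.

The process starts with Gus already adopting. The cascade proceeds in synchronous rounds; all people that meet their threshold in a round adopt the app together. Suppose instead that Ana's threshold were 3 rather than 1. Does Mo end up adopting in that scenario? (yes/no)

yes

With Ana's threshold at 3:
Round 1 — Gus adopts the app (initial).
Round 2 — checking thresholds:
  Lee: 1 of 3 neighbours < 3, holds.
  Mo: 1 of 2 neighbours ≥ 1, adopts the app.
  Nia: 1 of 2 neighbours ≥ 1, adopts the app.
Round 3 — no new adoptions; cascade stops.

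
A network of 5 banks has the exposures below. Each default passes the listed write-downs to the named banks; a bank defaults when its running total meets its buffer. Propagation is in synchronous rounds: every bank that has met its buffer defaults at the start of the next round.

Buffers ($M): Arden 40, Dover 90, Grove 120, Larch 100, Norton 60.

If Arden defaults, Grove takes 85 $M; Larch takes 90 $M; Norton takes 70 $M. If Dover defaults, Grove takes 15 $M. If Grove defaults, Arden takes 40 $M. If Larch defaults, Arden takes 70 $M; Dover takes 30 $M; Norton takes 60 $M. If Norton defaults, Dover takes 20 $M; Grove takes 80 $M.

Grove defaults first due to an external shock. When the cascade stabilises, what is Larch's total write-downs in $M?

Round 1 — Grove defaults (initial).
  Arden: +40 → 40 ≥ 40
Round 2 — Arden defaults.
  Larch: +90 → 90 < 100
  Norton: +70 → 70 ≥ 60
Round 3 — Norton defaults.
  Dover: +20 → 20 < 90
No further defaults.

90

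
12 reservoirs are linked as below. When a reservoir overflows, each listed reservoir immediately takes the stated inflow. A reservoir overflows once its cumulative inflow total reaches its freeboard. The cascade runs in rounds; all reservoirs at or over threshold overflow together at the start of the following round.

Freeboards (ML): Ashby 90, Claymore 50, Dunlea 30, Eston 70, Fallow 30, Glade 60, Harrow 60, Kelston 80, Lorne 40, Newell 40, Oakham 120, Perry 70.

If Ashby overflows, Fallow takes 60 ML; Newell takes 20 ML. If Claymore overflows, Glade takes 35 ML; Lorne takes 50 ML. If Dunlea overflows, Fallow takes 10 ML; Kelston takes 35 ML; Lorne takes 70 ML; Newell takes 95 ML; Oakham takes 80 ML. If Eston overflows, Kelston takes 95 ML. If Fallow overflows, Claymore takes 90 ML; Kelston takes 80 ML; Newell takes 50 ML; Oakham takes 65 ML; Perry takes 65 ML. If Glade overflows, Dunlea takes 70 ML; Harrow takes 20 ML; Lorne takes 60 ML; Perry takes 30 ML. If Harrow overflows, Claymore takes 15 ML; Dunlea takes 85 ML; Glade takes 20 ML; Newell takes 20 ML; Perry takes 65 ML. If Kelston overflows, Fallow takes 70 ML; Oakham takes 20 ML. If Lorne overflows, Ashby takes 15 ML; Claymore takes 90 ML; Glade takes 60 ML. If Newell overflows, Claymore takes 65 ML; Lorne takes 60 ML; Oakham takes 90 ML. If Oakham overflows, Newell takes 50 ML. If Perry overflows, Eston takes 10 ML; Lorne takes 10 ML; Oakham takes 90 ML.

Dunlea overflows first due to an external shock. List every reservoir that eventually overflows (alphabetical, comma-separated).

Claymore, Dunlea, Glade, Lorne, Newell, Oakham

Round 1 — Dunlea overflows (initial).
  Fallow: +10 → 10 < 30
  Kelston: +35 → 35 < 80
  Lorne: +70 → 70 ≥ 40
  Newell: +95 → 95 ≥ 40
  Oakham: +80 → 80 < 120
Round 2 — Lorne, Newell overflow.
  Ashby: +15 → 15 < 90
  Claymore: +90+65 → 155 ≥ 50
  Glade: +60 → 60 ≥ 60
  Oakham: +90 → 170 ≥ 120
Round 3 — Claymore, Glade, Oakham overflow.
  Harrow: +20 → 20 < 60
  Perry: +30 → 30 < 70
No further overflows.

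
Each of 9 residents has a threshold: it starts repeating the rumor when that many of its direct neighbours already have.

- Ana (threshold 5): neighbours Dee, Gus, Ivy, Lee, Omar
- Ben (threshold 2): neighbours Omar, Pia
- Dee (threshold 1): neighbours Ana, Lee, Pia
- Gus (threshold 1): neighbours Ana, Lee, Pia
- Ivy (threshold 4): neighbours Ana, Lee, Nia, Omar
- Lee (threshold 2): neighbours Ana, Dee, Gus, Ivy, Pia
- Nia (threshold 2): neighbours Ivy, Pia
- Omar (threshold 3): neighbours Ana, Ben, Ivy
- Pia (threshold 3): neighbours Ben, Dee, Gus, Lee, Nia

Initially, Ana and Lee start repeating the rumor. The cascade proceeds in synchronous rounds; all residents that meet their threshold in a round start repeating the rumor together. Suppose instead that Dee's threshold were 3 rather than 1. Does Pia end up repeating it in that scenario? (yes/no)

With Dee's threshold at 3:
Round 1 — Ana, Lee start repeating the rumor (initial).
Round 2 — checking thresholds:
  Dee: 2 of 3 neighbours < 3, below threshold.
  Gus: 2 of 3 neighbours ≥ 1, starts repeating the rumor.
  Ivy: 2 of 4 neighbours < 4, below threshold.
  Omar: 1 of 3 neighbours < 3, below threshold.
  Pia: 1 of 5 neighbours < 3, below threshold.
Round 3 — no new spreads; cascade stops.

no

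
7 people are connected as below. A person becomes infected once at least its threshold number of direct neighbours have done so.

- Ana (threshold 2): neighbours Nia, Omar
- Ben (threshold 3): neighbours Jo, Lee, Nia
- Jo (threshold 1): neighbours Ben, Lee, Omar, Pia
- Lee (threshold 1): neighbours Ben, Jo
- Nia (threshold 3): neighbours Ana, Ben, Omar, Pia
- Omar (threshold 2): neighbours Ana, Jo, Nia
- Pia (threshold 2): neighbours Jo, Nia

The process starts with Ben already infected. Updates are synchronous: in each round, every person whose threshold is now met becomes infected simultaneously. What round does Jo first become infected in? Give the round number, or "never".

Round 1 — Ben becomes infected (initial).
Round 2 — checking thresholds:
  Jo: 1 of 4 neighbours ≥ 1, becomes infected.
  Lee: 1 of 2 neighbours ≥ 1, becomes infected.
  Nia: 1 of 4 neighbours < 3, holds.
Round 3 — no new infections; cascade stops.

2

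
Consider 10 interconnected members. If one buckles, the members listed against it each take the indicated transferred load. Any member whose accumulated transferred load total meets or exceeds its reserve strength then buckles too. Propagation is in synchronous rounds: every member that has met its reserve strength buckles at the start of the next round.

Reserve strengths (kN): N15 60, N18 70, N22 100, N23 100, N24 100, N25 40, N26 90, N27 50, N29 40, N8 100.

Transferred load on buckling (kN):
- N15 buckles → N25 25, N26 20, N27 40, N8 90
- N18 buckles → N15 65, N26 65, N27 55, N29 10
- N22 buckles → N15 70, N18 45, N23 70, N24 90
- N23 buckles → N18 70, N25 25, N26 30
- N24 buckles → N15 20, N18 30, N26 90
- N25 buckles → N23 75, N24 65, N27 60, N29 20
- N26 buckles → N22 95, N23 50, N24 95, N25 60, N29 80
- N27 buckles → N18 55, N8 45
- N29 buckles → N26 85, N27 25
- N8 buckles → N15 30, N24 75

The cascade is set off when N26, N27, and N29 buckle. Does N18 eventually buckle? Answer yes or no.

yes

Round 1 — N26, N27, N29 buckle (initial).
  N18: +55 → 55 < 70
  N22: +95 → 95 < 100
  N23: +50 → 50 < 100
  N24: +95 → 95 < 100
  N25: +60 → 60 ≥ 40
  N8: +45 → 45 < 100
Round 2 — N25 buckles.
  N23: +75 → 125 ≥ 100
  N24: +65 → 160 ≥ 100
Round 3 — N23, N24 buckle.
  N15: +20 → 20 < 60
  N18: +70+30 → 155 ≥ 70
Round 4 — N18 buckles.
  N15: +65 → 85 ≥ 60
Round 5 — N15 buckles.
  N8: +90 → 135 ≥ 100
Round 6 — N8 buckles.
No further bucklings.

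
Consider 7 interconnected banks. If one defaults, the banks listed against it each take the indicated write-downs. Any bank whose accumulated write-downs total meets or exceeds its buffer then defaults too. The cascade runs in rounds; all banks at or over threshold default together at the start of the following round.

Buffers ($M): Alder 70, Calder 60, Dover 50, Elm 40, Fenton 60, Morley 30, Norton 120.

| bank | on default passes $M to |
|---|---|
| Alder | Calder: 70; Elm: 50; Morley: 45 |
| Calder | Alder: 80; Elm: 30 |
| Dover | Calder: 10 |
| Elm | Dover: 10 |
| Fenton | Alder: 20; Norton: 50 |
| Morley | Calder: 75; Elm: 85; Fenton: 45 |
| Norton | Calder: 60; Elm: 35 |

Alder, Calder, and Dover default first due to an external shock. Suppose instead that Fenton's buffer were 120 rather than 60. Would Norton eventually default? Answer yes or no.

With Fenton's buffer at 120:
Round 1 — Alder, Calder, Dover default (initial).
  Elm: +50+30 → 80 ≥ 40
  Morley: +45 → 45 ≥ 30
Round 2 — Elm, Morley default.
  Fenton: +45 → 45 < 120
No further defaults.

no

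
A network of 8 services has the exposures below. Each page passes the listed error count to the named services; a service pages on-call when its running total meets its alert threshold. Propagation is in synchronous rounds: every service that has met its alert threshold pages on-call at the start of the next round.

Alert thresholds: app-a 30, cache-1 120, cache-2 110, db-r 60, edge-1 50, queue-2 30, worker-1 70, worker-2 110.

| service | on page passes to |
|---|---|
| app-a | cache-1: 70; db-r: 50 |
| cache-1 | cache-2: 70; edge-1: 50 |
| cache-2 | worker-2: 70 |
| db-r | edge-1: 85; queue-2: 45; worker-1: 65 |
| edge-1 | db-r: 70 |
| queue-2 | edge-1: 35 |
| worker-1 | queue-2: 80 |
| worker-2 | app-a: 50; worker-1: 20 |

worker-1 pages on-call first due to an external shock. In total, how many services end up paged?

2

Round 1 — worker-1 pages on-call (initial).
  queue-2: +80 → 80 ≥ 30
Round 2 — queue-2 pages on-call.
  edge-1: +35 → 35 < 50
No further pages.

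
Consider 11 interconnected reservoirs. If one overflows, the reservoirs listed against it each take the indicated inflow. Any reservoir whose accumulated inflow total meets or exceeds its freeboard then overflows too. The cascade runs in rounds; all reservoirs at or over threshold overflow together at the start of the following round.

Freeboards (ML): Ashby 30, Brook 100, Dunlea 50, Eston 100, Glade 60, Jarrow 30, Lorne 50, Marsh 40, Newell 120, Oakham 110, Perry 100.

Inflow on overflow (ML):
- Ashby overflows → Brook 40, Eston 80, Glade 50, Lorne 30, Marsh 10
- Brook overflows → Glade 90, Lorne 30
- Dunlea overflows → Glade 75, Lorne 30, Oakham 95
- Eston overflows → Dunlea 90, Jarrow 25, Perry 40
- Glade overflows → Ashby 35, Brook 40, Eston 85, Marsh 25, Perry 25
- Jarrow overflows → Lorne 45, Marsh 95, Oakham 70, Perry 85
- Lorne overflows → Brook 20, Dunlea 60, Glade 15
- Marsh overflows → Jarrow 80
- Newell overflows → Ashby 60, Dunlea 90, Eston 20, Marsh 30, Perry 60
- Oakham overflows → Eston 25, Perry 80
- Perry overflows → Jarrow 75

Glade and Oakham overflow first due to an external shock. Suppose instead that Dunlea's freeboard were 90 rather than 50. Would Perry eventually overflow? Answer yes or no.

With Dunlea's freeboard at 90:
Round 1 — Glade, Oakham overflow (initial).
  Ashby: +35 → 35 ≥ 30
  Brook: +40 → 40 < 100
  Eston: +85+25 → 110 ≥ 100
  Marsh: +25 → 25 < 40
  Perry: +25+80 → 105 ≥ 100
Round 2 — Ashby, Eston, Perry overflow.
  Brook: +40 → 80 < 100
  Dunlea: +90 → 90 ≥ 90
  Jarrow: +25+75 → 100 ≥ 30
  Lorne: +30 → 30 < 50
  Marsh: +10 → 35 < 40
Round 3 — Dunlea, Jarrow overflow.
  Lorne: +30+45 → 105 ≥ 50
  Marsh: +95 → 130 ≥ 40
Round 4 — Lorne, Marsh overflow.
  Brook: +20 → 100 ≥ 100
Round 5 — Brook overflows.
No further overflows.

yes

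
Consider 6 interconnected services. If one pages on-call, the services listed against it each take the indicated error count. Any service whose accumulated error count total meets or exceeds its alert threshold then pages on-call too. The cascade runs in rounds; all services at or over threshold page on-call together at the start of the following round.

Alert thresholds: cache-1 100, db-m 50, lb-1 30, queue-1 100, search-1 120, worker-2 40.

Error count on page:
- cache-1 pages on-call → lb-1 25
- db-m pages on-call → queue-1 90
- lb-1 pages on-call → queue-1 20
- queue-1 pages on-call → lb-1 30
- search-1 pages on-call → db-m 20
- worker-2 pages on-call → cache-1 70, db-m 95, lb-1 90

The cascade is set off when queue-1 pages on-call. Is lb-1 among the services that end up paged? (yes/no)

Round 1 — queue-1 pages on-call (initial).
  lb-1: +30 → 30 ≥ 30
Round 2 — lb-1 pages on-call.
No further pages.

yes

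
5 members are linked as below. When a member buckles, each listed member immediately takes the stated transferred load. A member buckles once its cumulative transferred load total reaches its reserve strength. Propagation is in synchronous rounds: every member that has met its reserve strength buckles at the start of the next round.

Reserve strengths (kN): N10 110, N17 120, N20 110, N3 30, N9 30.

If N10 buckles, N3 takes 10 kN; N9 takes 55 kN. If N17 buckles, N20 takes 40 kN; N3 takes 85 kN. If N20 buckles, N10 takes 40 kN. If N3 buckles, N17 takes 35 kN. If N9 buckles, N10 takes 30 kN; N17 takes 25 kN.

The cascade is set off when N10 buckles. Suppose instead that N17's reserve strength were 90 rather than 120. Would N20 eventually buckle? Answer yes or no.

With N17's reserve strength at 90:
Round 1 — N10 buckles (initial).
  N3: +10 → 10 < 30
  N9: +55 → 55 ≥ 30
Round 2 — N9 buckles.
  N17: +25 → 25 < 90
No further bucklings.

no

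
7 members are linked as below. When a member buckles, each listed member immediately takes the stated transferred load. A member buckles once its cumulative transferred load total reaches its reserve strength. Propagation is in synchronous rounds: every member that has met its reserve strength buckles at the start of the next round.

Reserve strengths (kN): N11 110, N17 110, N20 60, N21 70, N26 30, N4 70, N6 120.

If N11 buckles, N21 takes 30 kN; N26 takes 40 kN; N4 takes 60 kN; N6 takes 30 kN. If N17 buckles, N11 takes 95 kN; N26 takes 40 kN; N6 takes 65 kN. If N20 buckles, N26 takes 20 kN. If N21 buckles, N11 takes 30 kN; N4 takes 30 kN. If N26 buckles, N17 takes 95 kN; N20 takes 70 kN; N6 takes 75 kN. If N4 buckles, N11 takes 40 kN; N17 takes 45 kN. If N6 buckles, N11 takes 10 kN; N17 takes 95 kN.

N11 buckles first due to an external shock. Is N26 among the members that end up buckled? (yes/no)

Round 1 — N11 buckles (initial).
  N21: +30 → 30 < 70
  N26: +40 → 40 ≥ 30
  N4: +60 → 60 < 70
  N6: +30 → 30 < 120
Round 2 — N26 buckles.
  N17: +95 → 95 < 110
  N20: +70 → 70 ≥ 60
  N6: +75 → 105 < 120
Round 3 — N20 buckles.
No further bucklings.

yes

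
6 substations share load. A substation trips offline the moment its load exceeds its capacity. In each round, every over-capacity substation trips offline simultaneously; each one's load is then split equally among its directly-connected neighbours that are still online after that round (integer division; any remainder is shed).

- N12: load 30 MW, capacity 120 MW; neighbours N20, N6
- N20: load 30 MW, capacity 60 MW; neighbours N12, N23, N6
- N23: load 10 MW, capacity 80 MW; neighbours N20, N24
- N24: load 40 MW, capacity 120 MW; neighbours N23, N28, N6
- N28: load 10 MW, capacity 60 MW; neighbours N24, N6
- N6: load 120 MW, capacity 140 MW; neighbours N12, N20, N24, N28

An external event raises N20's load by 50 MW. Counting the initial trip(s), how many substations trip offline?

2

Round 1 — N20 at 80 > 60. N20 trips offline.
  N20 sheds 80 MW to N12, N23, N6: 26 each (2 lost).
    N12: 30+26 = 56 ≤ 120
    N23: 10+26 = 36 ≤ 80
    N6: 120+26 = 146 > 140
Round 2 — N6 trips offline.
  N6 sheds 146 MW to N12, N24, N28: 48 each (2 lost).
    N12: 56+48 = 104 ≤ 120
    N24: 40+48 = 88 ≤ 120
    N28: 10+48 = 58 ≤ 60
No further trips.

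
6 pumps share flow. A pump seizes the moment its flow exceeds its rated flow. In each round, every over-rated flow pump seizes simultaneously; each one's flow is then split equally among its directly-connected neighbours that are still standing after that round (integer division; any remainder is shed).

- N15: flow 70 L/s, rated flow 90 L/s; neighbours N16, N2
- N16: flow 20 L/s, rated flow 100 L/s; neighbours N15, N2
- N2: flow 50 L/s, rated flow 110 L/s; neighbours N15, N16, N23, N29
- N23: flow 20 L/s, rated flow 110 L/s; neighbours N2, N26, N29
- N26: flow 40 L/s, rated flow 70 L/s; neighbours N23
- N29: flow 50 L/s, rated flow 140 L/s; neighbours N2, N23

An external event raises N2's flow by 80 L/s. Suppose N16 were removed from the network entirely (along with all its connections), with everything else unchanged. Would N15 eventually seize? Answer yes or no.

With N16 removed:
Round 1 — N2 at 130 > 110. N2 seizes.
  N2 sheds 130 L/s to N15, N23, N29: 43 each (1 lost).
    N15: 70+43 = 113 > 90
    N23: 20+43 = 63 ≤ 110
    N29: 50+43 = 93 ≤ 140
Round 2 — N15 seizes.
  N15 sheds 113 L/s: no online neighbours, lost.
No further seizures.

yes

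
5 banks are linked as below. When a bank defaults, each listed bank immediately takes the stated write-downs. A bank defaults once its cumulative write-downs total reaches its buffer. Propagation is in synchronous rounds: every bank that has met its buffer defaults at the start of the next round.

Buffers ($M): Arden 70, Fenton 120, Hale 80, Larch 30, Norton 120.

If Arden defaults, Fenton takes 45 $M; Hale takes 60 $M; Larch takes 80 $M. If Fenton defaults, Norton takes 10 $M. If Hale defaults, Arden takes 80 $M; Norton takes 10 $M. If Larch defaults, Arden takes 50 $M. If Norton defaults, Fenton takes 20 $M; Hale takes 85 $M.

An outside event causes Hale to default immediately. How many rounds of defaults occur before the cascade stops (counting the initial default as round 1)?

Round 1 — Hale defaults (initial).
  Arden: +80 → 80 ≥ 70
  Norton: +10 → 10 < 120
Round 2 — Arden defaults.
  Fenton: +45 → 45 < 120
  Larch: +80 → 80 ≥ 30
Round 3 — Larch defaults.
No further defaults.

3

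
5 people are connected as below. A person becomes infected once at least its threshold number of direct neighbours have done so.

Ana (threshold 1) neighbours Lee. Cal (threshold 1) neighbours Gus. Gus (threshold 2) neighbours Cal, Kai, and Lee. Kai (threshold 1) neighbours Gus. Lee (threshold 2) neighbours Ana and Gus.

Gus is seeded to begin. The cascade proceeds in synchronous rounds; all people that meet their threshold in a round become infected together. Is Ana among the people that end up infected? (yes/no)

no

Round 1 — Gus becomes infected (initial).
Round 2 — checking thresholds:
  Cal: 1 of 1 neighbours ≥ 1, becomes infected.
  Kai: 1 of 1 neighbours ≥ 1, becomes infected.
  Lee: 1 of 2 neighbours < 2, below threshold.
Round 3 — no new infections; cascade stops.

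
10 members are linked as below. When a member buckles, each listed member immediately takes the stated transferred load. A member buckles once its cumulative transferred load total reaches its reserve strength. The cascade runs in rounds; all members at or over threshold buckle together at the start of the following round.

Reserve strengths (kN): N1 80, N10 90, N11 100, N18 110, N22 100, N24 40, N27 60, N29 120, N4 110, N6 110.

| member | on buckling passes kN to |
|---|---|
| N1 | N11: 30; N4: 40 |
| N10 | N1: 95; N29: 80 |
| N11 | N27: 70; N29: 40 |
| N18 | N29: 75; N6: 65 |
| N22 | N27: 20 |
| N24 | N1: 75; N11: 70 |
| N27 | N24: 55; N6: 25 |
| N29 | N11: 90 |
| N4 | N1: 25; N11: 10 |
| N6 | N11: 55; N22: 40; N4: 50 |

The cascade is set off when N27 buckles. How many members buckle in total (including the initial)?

Round 1 — N27 buckles (initial).
  N24: +55 → 55 ≥ 40
  N6: +25 → 25 < 110
Round 2 — N24 buckles.
  N1: +75 → 75 < 80
  N11: +70 → 70 < 100
No further bucklings.

2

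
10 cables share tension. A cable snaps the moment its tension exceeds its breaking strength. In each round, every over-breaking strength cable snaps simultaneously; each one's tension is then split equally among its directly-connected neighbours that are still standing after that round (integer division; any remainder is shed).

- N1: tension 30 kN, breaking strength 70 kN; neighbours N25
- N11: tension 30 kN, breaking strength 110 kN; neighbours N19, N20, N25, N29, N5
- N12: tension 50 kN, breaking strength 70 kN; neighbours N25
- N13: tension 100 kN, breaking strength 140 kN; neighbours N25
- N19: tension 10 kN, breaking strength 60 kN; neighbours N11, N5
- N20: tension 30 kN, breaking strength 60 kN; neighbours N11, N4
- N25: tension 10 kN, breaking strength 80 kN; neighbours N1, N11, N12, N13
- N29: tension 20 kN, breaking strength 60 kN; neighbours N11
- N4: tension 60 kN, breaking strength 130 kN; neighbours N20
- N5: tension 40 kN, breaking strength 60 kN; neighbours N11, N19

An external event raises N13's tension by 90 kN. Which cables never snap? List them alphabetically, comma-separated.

N11, N19, N20, N29, N4, N5

Round 1 — N13 at 190 > 140. N13 snaps.
  N13 sheds 190 kN to N25: 190 each.
    N25: 10+190 = 200 > 80
Round 2 — N25 snaps.
  N25 sheds 200 kN to N1, N11, N12: 66 each (2 lost).
    N1: 30+66 = 96 > 70
    N11: 30+66 = 96 ≤ 110
    N12: 50+66 = 116 > 70
Round 3 — N1, N12 snap.
  N1 sheds 96 kN: no online neighbours, lost.
  N12 sheds 116 kN: no online neighbours, lost.
No further breaks.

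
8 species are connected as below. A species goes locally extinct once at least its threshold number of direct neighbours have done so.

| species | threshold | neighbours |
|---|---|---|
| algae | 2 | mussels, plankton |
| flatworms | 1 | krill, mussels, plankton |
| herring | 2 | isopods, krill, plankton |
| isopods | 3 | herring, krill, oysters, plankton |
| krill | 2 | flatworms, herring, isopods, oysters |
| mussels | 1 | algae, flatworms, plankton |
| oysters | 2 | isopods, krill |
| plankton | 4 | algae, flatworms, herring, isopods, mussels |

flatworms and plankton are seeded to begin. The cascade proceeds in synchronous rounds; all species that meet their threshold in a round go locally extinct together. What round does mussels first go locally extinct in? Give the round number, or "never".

Round 1 — flatworms, plankton go locally extinct (initial).
Round 2 — checking thresholds:
  algae: 1 of 2 neighbours < 2, not yet.
  herring: 1 of 3 neighbours < 2, not yet.
  isopods: 1 of 4 neighbours < 3, not yet.
  krill: 1 of 4 neighbours < 2, not yet.
  mussels: 2 of 3 neighbours ≥ 1, goes locally extinct.
Round 3 — checking thresholds:
  algae: 2 of 2 neighbours ≥ 2, goes locally extinct.
  herring: 1 of 3 neighbours < 2, not yet.
  isopods: 1 of 4 neighbours < 3, not yet.
  krill: 1 of 4 neighbours < 2, not yet.
Round 4 — no new extinctions; cascade stops.

2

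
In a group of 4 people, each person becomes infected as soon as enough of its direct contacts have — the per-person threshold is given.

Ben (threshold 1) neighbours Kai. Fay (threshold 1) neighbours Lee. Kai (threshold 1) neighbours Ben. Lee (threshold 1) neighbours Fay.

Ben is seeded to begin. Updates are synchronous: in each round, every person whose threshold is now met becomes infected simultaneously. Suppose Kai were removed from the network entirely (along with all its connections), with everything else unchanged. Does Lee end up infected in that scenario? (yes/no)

With Kai removed:
Round 1 — Ben becomes infected (initial).
Round 2 — no new infections; cascade stops.

no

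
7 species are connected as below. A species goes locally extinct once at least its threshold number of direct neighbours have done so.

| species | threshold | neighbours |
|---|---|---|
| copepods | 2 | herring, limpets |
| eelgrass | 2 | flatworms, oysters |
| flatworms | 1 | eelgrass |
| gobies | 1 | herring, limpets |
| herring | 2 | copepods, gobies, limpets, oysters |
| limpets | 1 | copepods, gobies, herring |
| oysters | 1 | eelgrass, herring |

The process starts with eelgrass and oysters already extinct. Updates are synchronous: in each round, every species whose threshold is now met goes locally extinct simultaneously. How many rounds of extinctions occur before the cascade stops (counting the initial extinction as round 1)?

2

Round 1 — eelgrass, oysters go locally extinct (initial).
Round 2 — checking thresholds:
  flatworms: 1 of 1 neighbours ≥ 1, goes locally extinct.
  herring: 1 of 4 neighbours < 2, holds.
Round 3 — no new extinctions; cascade stops.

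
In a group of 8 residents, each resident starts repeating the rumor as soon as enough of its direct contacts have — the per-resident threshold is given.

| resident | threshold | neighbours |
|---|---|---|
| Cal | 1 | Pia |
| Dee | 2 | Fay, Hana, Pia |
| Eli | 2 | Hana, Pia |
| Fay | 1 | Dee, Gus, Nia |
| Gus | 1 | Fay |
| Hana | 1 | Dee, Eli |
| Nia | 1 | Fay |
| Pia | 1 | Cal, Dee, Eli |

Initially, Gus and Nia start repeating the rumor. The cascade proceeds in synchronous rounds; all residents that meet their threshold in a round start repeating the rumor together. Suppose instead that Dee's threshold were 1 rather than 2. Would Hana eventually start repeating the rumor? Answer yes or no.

yes

With Dee's threshold at 1:
Round 1 — Gus, Nia start repeating the rumor (initial).
Round 2 — checking thresholds:
  Fay: 2 of 3 neighbours ≥ 1, starts repeating the rumor.
Round 3 — checking thresholds:
  Dee: 1 of 3 neighbours ≥ 1, starts repeating the rumor.
Round 4 — checking thresholds:
  Hana: 1 of 2 neighbours ≥ 1, starts repeating the rumor.
  Pia: 1 of 3 neighbours ≥ 1, starts repeating the rumor.
Round 5 — checking thresholds:
  Cal: 1 of 1 neighbours ≥ 1, starts repeating the rumor.
  Eli: 2 of 2 neighbours ≥ 2, starts repeating the rumor.
Round 6 — no new spreads; cascade stops.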